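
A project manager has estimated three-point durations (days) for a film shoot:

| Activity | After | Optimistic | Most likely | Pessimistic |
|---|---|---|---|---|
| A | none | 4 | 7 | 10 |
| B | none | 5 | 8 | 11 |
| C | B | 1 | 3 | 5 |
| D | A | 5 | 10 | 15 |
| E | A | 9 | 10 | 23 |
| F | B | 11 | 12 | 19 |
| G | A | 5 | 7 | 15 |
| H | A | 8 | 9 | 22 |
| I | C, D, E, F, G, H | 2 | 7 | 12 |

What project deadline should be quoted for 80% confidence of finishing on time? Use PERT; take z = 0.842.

te_A = (4 + 4·7 + 10)/6 = 42/6 = 7; σ²_A = ((10−4)/6)² = 1.000
te_B = (5 + 4·8 + 11)/6 = 48/6 = 8; σ²_B = ((11−5)/6)² = 1.000
te_C = (1 + 4·3 + 5)/6 = 18/6 = 3; σ²_C = ((5−1)/6)² = 0.444
te_D = (5 + 4·10 + 15)/6 = 60/6 = 10; σ²_D = ((15−5)/6)² = 2.778
te_E = (9 + 4·10 + 23)/6 = 72/6 = 12; σ²_E = ((23−9)/6)² = 5.444
te_F = (11 + 4·12 + 19)/6 = 78/6 = 13; σ²_F = ((19−11)/6)² = 1.778
te_G = (5 + 4·7 + 15)/6 = 48/6 = 8; σ²_G = ((15−5)/6)² = 2.778
te_H = (8 + 4·9 + 22)/6 = 66/6 = 11; σ²_H = ((22−8)/6)² = 5.444
te_I = (2 + 4·7 + 12)/6 = 42/6 = 7; σ²_I = ((12−2)/6)² = 2.778

Forward pass:
ES_A = 0; EF_A = 7
ES_B = 0; EF_B = 8
ES_C = 8; EF_C = 8+3 = 11
ES_D = 7; EF_D = 7+10 = 17
ES_E = 7; EF_E = 7+12 = 19
ES_F = 8; EF_F = 8+13 = 21
ES_G = 7; EF_G = 7+8 = 15
ES_H = 7; EF_H = 7+11 = 18
ES_I = max(EF_C=11, EF_D=17, EF_E=19, EF_F=21, EF_G=15, EF_H=18) = 21; EF_I = 21+7 = 28
Expected project duration μ = 28 days. Critical path: B → F → I.

Variance along critical path = 1.000 + 1.778 + 2.778 = 5.556; σ = 2.357 days.
D = μ + z·σ = 28 + 0.842·2.357 = 30.0 days

30.0 days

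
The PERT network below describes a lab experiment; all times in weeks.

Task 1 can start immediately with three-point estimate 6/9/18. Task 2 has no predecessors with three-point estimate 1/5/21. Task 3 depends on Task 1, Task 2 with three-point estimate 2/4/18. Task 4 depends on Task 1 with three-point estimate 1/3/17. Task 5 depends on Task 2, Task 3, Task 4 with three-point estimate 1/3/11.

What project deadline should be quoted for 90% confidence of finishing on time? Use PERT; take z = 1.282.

te_Task 1 = (6 + 4·9 + 18)/6 = 60/6 = 10; σ²_Task 1 = ((18−6)/6)² = 4.000
te_Task 2 = (1 + 4·5 + 21)/6 = 42/6 = 7; σ²_Task 2 = ((21−1)/6)² = 11.111
te_Task 3 = (2 + 4·4 + 18)/6 = 36/6 = 6; σ²_Task 3 = ((18−2)/6)² = 7.111
te_Task 4 = (1 + 4·3 + 17)/6 = 30/6 = 5; σ²_Task 4 = ((17−1)/6)² = 7.111
te_Task 5 = (1 + 4·3 + 11)/6 = 24/6 = 4; σ²_Task 5 = ((11−1)/6)² = 2.778

Forward pass:
ES_Task 1 = 0; EF_Task 1 = 10
ES_Task 2 = 0; EF_Task 2 = 7
ES_Task 3 = max(EF_Task 1=10, EF_Task 2=7) = 10; EF_Task 3 = 10+6 = 16
ES_Task 4 = 10; EF_Task 4 = 10+5 = 15
ES_Task 5 = max(EF_Task 2=7, EF_Task 3=16, EF_Task 4=15) = 16; EF_Task 5 = 16+4 = 20
Expected project duration μ = 20 weeks. Critical path: Task 1 → Task 3 → Task 5.

Variance along critical path = 4.000 + 7.111 + 2.778 = 13.889; σ = 3.727 weeks.
D = μ + z·σ = 20 + 1.282·3.727 = 24.8 weeks

24.8 weeks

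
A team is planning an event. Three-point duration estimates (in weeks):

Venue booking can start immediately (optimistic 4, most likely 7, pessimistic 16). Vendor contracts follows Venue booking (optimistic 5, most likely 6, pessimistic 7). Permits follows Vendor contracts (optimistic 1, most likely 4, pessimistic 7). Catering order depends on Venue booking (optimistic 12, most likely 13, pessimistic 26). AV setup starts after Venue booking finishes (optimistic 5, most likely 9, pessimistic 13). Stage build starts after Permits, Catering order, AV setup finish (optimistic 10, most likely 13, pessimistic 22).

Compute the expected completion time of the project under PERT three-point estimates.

te_Venue booking = (4 + 4·7 + 16)/6 = 48/6 = 8
te_Vendor contracts = (5 + 4·6 + 7)/6 = 36/6 = 6
te_Permits = (1 + 4·4 + 7)/6 = 24/6 = 4
te_Catering order = (12 + 4·13 + 26)/6 = 90/6 = 15
te_AV setup = (5 + 4·9 + 13)/6 = 54/6 = 9
te_Stage build = (10 + 4·13 + 22)/6 = 84/6 = 14

Forward pass:
ES_Venue booking = 0; EF_Venue booking = 8
ES_Vendor contracts = 8; EF_Vendor contracts = 8+6 = 14
ES_Permits = 14; EF_Permits = 14+4 = 18
ES_Catering order = 8; EF_Catering order = 8+15 = 23
ES_AV setup = 8; EF_AV setup = 8+9 = 17
ES_Stage build = max(EF_Permits=18, EF_Catering order=23, EF_AV setup=17) = 23; EF_Stage build = 23+14 = 37
Expected project duration μ = 37 weeks. Critical path: Venue booking → Catering order → Stage build.

37 weeks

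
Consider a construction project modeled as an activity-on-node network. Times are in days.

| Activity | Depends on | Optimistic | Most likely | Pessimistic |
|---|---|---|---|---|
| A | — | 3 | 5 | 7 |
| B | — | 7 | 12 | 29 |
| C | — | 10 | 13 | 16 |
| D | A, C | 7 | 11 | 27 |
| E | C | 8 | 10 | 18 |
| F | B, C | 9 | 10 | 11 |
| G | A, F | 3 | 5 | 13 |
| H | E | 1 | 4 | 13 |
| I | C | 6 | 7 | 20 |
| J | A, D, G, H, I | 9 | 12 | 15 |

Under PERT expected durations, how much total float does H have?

te_A = (3 + 4·5 + 7)/6 = 30/6 = 5
te_B = (7 + 4·12 + 29)/6 = 84/6 = 14
te_C = (10 + 4·13 + 16)/6 = 78/6 = 13
te_D = (7 + 4·11 + 27)/6 = 78/6 = 13
te_E = (8 + 4·10 + 18)/6 = 66/6 = 11
te_F = (9 + 4·10 + 11)/6 = 60/6 = 10
te_G = (3 + 4·5 + 13)/6 = 36/6 = 6
te_H = (1 + 4·4 + 13)/6 = 30/6 = 5
te_I = (6 + 4·7 + 20)/6 = 54/6 = 9
te_J = (9 + 4·12 + 15)/6 = 72/6 = 12

Forward pass:
ES_A = 0; EF_A = 5
ES_B = 0; EF_B = 14
ES_C = 0; EF_C = 13
ES_D = max(EF_A=5, EF_C=13) = 13; EF_D = 13+13 = 26
ES_E = 13; EF_E = 13+11 = 24
ES_F = max(EF_B=14, EF_C=13) = 14; EF_F = 14+10 = 24
ES_G = max(EF_A=5, EF_F=24) = 24; EF_G = 24+6 = 30
ES_H = 24; EF_H = 24+5 = 29
ES_I = 13; EF_I = 13+9 = 22
ES_J = max(EF_A=5, EF_D=26, EF_G=30, EF_H=29, EF_I=22) = 30; EF_J = 30+12 = 42
Expected project duration μ = 42 days. Critical path: B → F → G → J.

Backward pass:
LF_J = 42; LS_J = 42−12 = 30
LF_I = LS_J = 30; LS_I = 30−9 = 21
LF_H = LS_J = 30; LS_H = 30−5 = 25
LF_G = LS_J = 30; LS_G = 30−6 = 24
LF_F = LS_G = 24; LS_F = 24−10 = 14
LF_E = LS_H = 25; LS_E = 25−11 = 14
LF_D = LS_J = 30; LS_D = 30−13 = 17
LF_C = min(LS_D=17, LS_E=14, LS_F=14, LS_I=21) = 14; LS_C = 14−13 = 1
LF_B = LS_F = 14; LS_B = 14−14 = 0
LF_A = min(LS_D=17, LS_G=24, LS_J=30) = 17; LS_A = 17−5 = 12
Slack_H = LS_H − ES_H = 25 − 24 = 1

1 days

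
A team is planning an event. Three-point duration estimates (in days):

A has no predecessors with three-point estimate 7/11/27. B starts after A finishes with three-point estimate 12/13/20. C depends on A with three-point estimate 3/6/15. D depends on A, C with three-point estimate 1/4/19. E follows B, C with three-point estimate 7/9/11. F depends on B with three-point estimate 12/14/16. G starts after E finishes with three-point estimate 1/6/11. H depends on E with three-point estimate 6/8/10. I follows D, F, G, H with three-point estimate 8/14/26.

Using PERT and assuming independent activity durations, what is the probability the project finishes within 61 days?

te_A = (7 + 4·11 + 27)/6 = 78/6 = 13; σ²_A = ((27−7)/6)² = 11.111
te_B = (12 + 4·13 + 20)/6 = 84/6 = 14; σ²_B = ((20−12)/6)² = 1.778
te_C = (3 + 4·6 + 15)/6 = 42/6 = 7; σ²_C = ((15−3)/6)² = 4.000
te_D = (1 + 4·4 + 19)/6 = 36/6 = 6; σ²_D = ((19−1)/6)² = 9.000
te_E = (7 + 4·9 + 11)/6 = 54/6 = 9; σ²_E = ((11−7)/6)² = 0.444
te_F = (12 + 4·14 + 16)/6 = 84/6 = 14; σ²_F = ((16−12)/6)² = 0.444
te_G = (1 + 4·6 + 11)/6 = 36/6 = 6; σ²_G = ((11−1)/6)² = 2.778
te_H = (6 + 4·8 + 10)/6 = 48/6 = 8; σ²_H = ((10−6)/6)² = 0.444
te_I = (8 + 4·14 + 26)/6 = 90/6 = 15; σ²_I = ((26−8)/6)² = 9.000

Forward pass:
ES_A = 0; EF_A = 13
ES_B = 13; EF_B = 13+14 = 27
ES_C = 13; EF_C = 13+7 = 20
ES_D = max(EF_A=13, EF_C=20) = 20; EF_D = 20+6 = 26
ES_E = max(EF_B=27, EF_C=20) = 27; EF_E = 27+9 = 36
ES_F = 27; EF_F = 27+14 = 41
ES_G = 36; EF_G = 36+6 = 42
ES_H = 36; EF_H = 36+8 = 44
ES_I = max(EF_D=26, EF_F=41, EF_G=42, EF_H=44) = 44; EF_I = 44+15 = 59
Expected project duration μ = 59 days. Critical path: A → B → E → H → I.

Variance along critical path = 11.111 + 1.778 + 0.444 + 0.444 + 9.000 = 22.778; σ = √22.778 = 4.773 days.
Z = (61 − 59) / 4.773 = 0.419
P(T ≤ 61) = Φ(0.419) ≈ 0.662

0.662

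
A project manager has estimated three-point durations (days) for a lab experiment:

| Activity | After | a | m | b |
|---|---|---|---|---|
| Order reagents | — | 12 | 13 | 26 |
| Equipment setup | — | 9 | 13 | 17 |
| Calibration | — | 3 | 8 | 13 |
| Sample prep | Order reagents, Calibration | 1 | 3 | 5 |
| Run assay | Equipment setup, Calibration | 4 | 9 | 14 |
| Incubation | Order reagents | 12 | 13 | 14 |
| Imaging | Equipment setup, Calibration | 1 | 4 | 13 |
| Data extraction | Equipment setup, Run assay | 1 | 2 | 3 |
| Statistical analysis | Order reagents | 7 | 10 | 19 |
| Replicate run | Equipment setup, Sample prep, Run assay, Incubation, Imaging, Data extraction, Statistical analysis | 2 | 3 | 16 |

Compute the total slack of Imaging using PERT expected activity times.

te_Order reagents = (12 + 4·13 + 26)/6 = 90/6 = 15
te_Equipment setup = (9 + 4·13 + 17)/6 = 78/6 = 13
te_Calibration = (3 + 4·8 + 13)/6 = 48/6 = 8
te_Sample prep = (1 + 4·3 + 5)/6 = 18/6 = 3
te_Run assay = (4 + 4·9 + 14)/6 = 54/6 = 9
te_Incubation = (12 + 4·13 + 14)/6 = 78/6 = 13
te_Imaging = (1 + 4·4 + 13)/6 = 30/6 = 5
te_Data extraction = (1 + 4·2 + 3)/6 = 12/6 = 2
te_Statistical analysis = (7 + 4·10 + 19)/6 = 66/6 = 11
te_Replicate run = (2 + 4·3 + 16)/6 = 30/6 = 5

Forward pass:
ES_Order reagents = 0; EF_Order reagents = 15
ES_Equipment setup = 0; EF_Equipment setup = 13
ES_Calibration = 0; EF_Calibration = 8
ES_Sample prep = max(EF_Order reagents=15, EF_Calibration=8) = 15; EF_Sample prep = 15+3 = 18
ES_Run assay = max(EF_Equipment setup=13, EF_Calibration=8) = 13; EF_Run assay = 13+9 = 22
ES_Incubation = 15; EF_Incubation = 15+13 = 28
ES_Imaging = max(EF_Equipment setup=13, EF_Calibration=8) = 13; EF_Imaging = 13+5 = 18
ES_Data extraction = max(EF_Equipment setup=13, EF_Run assay=22) = 22; EF_Data extraction = 22+2 = 24
ES_Statistical analysis = 15; EF_Statistical analysis = 15+11 = 26
ES_Replicate run = max(EF_Equipment setup=13, EF_Sample prep=18, EF_Run assay=22, EF_Incubation=28, EF_Imaging=18, EF_Data extraction=24, EF_Statistical analysis=26) = 28; EF_Replicate run = 28+5 = 33
Expected project duration μ = 33 days. Critical path: Order reagents → Incubation → Replicate run.

Backward pass:
LF_Replicate run = 33; LS_Replicate run = 33−5 = 28
LF_Statistical analysis = LS_Replicate run = 28; LS_Statistical analysis = 28−11 = 17
LF_Data extraction = LS_Replicate run = 28; LS_Data extraction = 28−2 = 26
LF_Imaging = LS_Replicate run = 28; LS_Imaging = 28−5 = 23
LF_Incubation = LS_Replicate run = 28; LS_Incubation = 28−13 = 15
LF_Run assay = min(LS_Data extraction=26, LS_Replicate run=28) = 26; LS_Run assay = 26−9 = 17
LF_Sample prep = LS_Replicate run = 28; LS_Sample prep = 28−3 = 25
LF_Calibration = min(LS_Sample prep=25, LS_Run assay=17, LS_Imaging=23) = 17; LS_Calibration = 17−8 = 9
LF_Equipment setup = min(LS_Run assay=17, LS_Imaging=23, LS_Data extraction=26, LS_Replicate run=28) = 17; LS_Equipment setup = 17−13 = 4
LF_Order reagents = min(LS_Sample prep=25, LS_Incubation=15, LS_Statistical analysis=17) = 15; LS_Order reagents = 15−15 = 0
Slack_Imaging = LS_Imaging − ES_Imaging = 23 − 13 = 10

10 days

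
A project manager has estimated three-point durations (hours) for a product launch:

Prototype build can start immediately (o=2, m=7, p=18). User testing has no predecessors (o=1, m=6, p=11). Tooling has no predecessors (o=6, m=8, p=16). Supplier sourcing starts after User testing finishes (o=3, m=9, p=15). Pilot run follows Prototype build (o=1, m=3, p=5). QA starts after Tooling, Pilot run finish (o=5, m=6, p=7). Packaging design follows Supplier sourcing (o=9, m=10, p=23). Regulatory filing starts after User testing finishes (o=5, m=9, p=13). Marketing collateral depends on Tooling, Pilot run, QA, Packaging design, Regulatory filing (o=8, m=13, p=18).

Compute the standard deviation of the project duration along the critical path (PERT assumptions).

te_Prototype build = (2 + 4·7 + 18)/6 = 48/6 = 8; σ²_Prototype build = ((18−2)/6)² = 7.111
te_User testing = (1 + 4·6 + 11)/6 = 36/6 = 6; σ²_User testing = ((11−1)/6)² = 2.778
te_Tooling = (6 + 4·8 + 16)/6 = 54/6 = 9; σ²_Tooling = ((16−6)/6)² = 2.778
te_Supplier sourcing = (3 + 4·9 + 15)/6 = 54/6 = 9; σ²_Supplier sourcing = ((15−3)/6)² = 4.000
te_Pilot run = (1 + 4·3 + 5)/6 = 18/6 = 3; σ²_Pilot run = ((5−1)/6)² = 0.444
te_QA = (5 + 4·6 + 7)/6 = 36/6 = 6; σ²_QA = ((7−5)/6)² = 0.111
te_Packaging design = (9 + 4·10 + 23)/6 = 72/6 = 12; σ²_Packaging design = ((23−9)/6)² = 5.444
te_Regulatory filing = (5 + 4·9 + 13)/6 = 54/6 = 9; σ²_Regulatory filing = ((13−5)/6)² = 1.778
te_Marketing collateral = (8 + 4·13 + 18)/6 = 78/6 = 13; σ²_Marketing collateral = ((18−8)/6)² = 2.778

Forward pass:
ES_Prototype build = 0; EF_Prototype build = 8
ES_User testing = 0; EF_User testing = 6
ES_Tooling = 0; EF_Tooling = 9
ES_Supplier sourcing = 6; EF_Supplier sourcing = 6+9 = 15
ES_Pilot run = 8; EF_Pilot run = 8+3 = 11
ES_QA = max(EF_Tooling=9, EF_Pilot run=11) = 11; EF_QA = 11+6 = 17
ES_Packaging design = 15; EF_Packaging design = 15+12 = 27
ES_Regulatory filing = 6; EF_Regulatory filing = 6+9 = 15
ES_Marketing collateral = max(EF_Tooling=9, EF_Pilot run=11, EF_QA=17, EF_Packaging design=27, EF_Regulatory filing=15) = 27; EF_Marketing collateral = 27+13 = 40
Expected project duration μ = 40 hours. Critical path: User testing → Supplier sourcing → Packaging design → Marketing collateral.

Variance along critical path = 2.778 + 4.000 + 5.444 + 2.778 = 15.000
σ = √15.000 = 3.873 hours

3.87 hours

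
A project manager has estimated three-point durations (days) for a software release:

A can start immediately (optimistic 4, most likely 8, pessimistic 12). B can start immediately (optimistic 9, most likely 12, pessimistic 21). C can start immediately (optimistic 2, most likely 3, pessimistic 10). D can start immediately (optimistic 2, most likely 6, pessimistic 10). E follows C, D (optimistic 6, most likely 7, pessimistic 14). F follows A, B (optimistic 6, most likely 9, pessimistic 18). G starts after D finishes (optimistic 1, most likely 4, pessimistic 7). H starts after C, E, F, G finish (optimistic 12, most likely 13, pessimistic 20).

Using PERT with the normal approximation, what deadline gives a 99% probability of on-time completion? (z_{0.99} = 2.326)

44.3 days

te_A = (4 + 4·8 + 12)/6 = 48/6 = 8; σ²_A = ((12−4)/6)² = 1.778
te_B = (9 + 4·12 + 21)/6 = 78/6 = 13; σ²_B = ((21−9)/6)² = 4.000
te_C = (2 + 4·3 + 10)/6 = 24/6 = 4; σ²_C = ((10−2)/6)² = 1.778
te_D = (2 + 4·6 + 10)/6 = 36/6 = 6; σ²_D = ((10−2)/6)² = 1.778
te_E = (6 + 4·7 + 14)/6 = 48/6 = 8; σ²_E = ((14−6)/6)² = 1.778
te_F = (6 + 4·9 + 18)/6 = 60/6 = 10; σ²_F = ((18−6)/6)² = 4.000
te_G = (1 + 4·4 + 7)/6 = 24/6 = 4; σ²_G = ((7−1)/6)² = 1.000
te_H = (12 + 4·13 + 20)/6 = 84/6 = 14; σ²_H = ((20−12)/6)² = 1.778

Forward pass:
ES_A = 0; EF_A = 8
ES_B = 0; EF_B = 13
ES_C = 0; EF_C = 4
ES_D = 0; EF_D = 6
ES_E = max(EF_C=4, EF_D=6) = 6; EF_E = 6+8 = 14
ES_F = max(EF_A=8, EF_B=13) = 13; EF_F = 13+10 = 23
ES_G = 6; EF_G = 6+4 = 10
ES_H = max(EF_C=4, EF_E=14, EF_F=23, EF_G=10) = 23; EF_H = 23+14 = 37
Expected project duration μ = 37 days. Critical path: B → F → H.

Variance along critical path = 4.000 + 4.000 + 1.778 = 9.778; σ = 3.127 days.
D = μ + z·σ = 37 + 2.326·3.127 = 44.3 days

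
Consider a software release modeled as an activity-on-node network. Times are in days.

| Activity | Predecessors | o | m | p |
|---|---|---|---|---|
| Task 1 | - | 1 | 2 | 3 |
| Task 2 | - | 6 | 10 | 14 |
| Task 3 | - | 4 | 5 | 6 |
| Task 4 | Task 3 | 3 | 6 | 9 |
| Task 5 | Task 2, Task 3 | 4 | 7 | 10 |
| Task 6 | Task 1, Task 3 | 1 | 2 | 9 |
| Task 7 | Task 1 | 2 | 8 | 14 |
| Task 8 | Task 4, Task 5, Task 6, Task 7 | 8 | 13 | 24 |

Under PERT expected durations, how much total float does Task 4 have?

6 days

te_Task 1 = (1 + 4·2 + 3)/6 = 12/6 = 2
te_Task 2 = (6 + 4·10 + 14)/6 = 60/6 = 10
te_Task 3 = (4 + 4·5 + 6)/6 = 30/6 = 5
te_Task 4 = (3 + 4·6 + 9)/6 = 36/6 = 6
te_Task 5 = (4 + 4·7 + 10)/6 = 42/6 = 7
te_Task 6 = (1 + 4·2 + 9)/6 = 18/6 = 3
te_Task 7 = (2 + 4·8 + 14)/6 = 48/6 = 8
te_Task 8 = (8 + 4·13 + 24)/6 = 84/6 = 14

Forward pass:
ES_Task 1 = 0; EF_Task 1 = 2
ES_Task 2 = 0; EF_Task 2 = 10
ES_Task 3 = 0; EF_Task 3 = 5
ES_Task 4 = 5; EF_Task 4 = 5+6 = 11
ES_Task 5 = max(EF_Task 2=10, EF_Task 3=5) = 10; EF_Task 5 = 10+7 = 17
ES_Task 6 = max(EF_Task 1=2, EF_Task 3=5) = 5; EF_Task 6 = 5+3 = 8
ES_Task 7 = 2; EF_Task 7 = 2+8 = 10
ES_Task 8 = max(EF_Task 4=11, EF_Task 5=17, EF_Task 6=8, EF_Task 7=10) = 17; EF_Task 8 = 17+14 = 31
Expected project duration μ = 31 days. Critical path: Task 2 → Task 5 → Task 8.

Backward pass:
LF_Task 8 = 31; LS_Task 8 = 31−14 = 17
LF_Task 7 = LS_Task 8 = 17; LS_Task 7 = 17−8 = 9
LF_Task 6 = LS_Task 8 = 17; LS_Task 6 = 17−3 = 14
LF_Task 5 = LS_Task 8 = 17; LS_Task 5 = 17−7 = 10
LF_Task 4 = LS_Task 8 = 17; LS_Task 4 = 17−6 = 11
LF_Task 3 = min(LS_Task 4=11, LS_Task 5=10, LS_Task 6=14) = 10; LS_Task 3 = 10−5 = 5
LF_Task 2 = LS_Task 5 = 10; LS_Task 2 = 10−10 = 0
LF_Task 1 = min(LS_Task 6=14, LS_Task 7=9) = 9; LS_Task 1 = 9−2 = 7
Slack_Task 4 = LS_Task 4 − ES_Task 4 = 11 − 5 = 6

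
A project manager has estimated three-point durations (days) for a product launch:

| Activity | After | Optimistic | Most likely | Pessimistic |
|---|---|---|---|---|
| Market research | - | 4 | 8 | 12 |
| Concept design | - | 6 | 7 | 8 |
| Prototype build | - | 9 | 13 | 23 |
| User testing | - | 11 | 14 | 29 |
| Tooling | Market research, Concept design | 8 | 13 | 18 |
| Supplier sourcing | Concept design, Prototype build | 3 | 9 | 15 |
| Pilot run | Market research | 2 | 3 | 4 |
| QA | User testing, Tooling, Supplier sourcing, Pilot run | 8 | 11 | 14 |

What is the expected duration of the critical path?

te_Market research = (4 + 4·8 + 12)/6 = 48/6 = 8
te_Concept design = (6 + 4·7 + 8)/6 = 42/6 = 7
te_Prototype build = (9 + 4·13 + 23)/6 = 84/6 = 14
te_User testing = (11 + 4·14 + 29)/6 = 96/6 = 16
te_Tooling = (8 + 4·13 + 18)/6 = 78/6 = 13
te_Supplier sourcing = (3 + 4·9 + 15)/6 = 54/6 = 9
te_Pilot run = (2 + 4·3 + 4)/6 = 18/6 = 3
te_QA = (8 + 4·11 + 14)/6 = 66/6 = 11

Forward pass:
ES_Market research = 0; EF_Market research = 8
ES_Concept design = 0; EF_Concept design = 7
ES_Prototype build = 0; EF_Prototype build = 14
ES_User testing = 0; EF_User testing = 16
ES_Tooling = max(EF_Market research=8, EF_Concept design=7) = 8; EF_Tooling = 8+13 = 21
ES_Supplier sourcing = max(EF_Concept design=7, EF_Prototype build=14) = 14; EF_Supplier sourcing = 14+9 = 23
ES_Pilot run = 8; EF_Pilot run = 8+3 = 11
ES_QA = max(EF_User testing=16, EF_Tooling=21, EF_Supplier sourcing=23, EF_Pilot run=11) = 23; EF_QA = 23+11 = 34
Expected project duration μ = 34 days. Critical path: Prototype build → Supplier sourcing → QA.

34 days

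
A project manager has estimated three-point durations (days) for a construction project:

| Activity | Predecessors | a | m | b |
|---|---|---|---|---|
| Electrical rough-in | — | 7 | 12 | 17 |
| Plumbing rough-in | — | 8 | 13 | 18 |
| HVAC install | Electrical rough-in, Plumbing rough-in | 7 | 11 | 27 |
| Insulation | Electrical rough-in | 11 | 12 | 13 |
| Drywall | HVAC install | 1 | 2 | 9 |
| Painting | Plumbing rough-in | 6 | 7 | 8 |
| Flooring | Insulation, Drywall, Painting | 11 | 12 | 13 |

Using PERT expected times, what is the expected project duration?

te_Electrical rough-in = (7 + 4·12 + 17)/6 = 72/6 = 12
te_Plumbing rough-in = (8 + 4·13 + 18)/6 = 78/6 = 13
te_HVAC install = (7 + 4·11 + 27)/6 = 78/6 = 13
te_Insulation = (11 + 4·12 + 13)/6 = 72/6 = 12
te_Drywall = (1 + 4·2 + 9)/6 = 18/6 = 3
te_Painting = (6 + 4·7 + 8)/6 = 42/6 = 7
te_Flooring = (11 + 4·12 + 13)/6 = 72/6 = 12

Forward pass:
ES_Electrical rough-in = 0; EF_Electrical rough-in = 12
ES_Plumbing rough-in = 0; EF_Plumbing rough-in = 13
ES_HVAC install = max(EF_Electrical rough-in=12, EF_Plumbing rough-in=13) = 13; EF_HVAC install = 13+13 = 26
ES_Insulation = 12; EF_Insulation = 12+12 = 24
ES_Drywall = 26; EF_Drywall = 26+3 = 29
ES_Painting = 13; EF_Painting = 13+7 = 20
ES_Flooring = max(EF_Insulation=24, EF_Drywall=29, EF_Painting=20) = 29; EF_Flooring = 29+12 = 41
Expected project duration μ = 41 days. Critical path: Plumbing rough-in → HVAC install → Drywall → Flooring.

41 days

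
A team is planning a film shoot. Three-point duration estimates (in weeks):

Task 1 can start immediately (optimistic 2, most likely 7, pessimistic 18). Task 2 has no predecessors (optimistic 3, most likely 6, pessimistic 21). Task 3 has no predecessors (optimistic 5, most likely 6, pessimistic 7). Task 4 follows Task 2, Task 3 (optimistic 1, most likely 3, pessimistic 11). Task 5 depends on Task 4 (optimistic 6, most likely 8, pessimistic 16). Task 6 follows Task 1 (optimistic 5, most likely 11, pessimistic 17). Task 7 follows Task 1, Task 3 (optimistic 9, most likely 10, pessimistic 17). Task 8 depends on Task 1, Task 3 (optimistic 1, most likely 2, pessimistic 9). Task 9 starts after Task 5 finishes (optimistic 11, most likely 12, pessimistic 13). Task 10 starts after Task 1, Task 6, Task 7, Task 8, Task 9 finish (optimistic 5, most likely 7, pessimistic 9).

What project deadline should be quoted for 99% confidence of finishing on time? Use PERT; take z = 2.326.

49.0 weeks

te_Task 1 = (2 + 4·7 + 18)/6 = 48/6 = 8; σ²_Task 1 = ((18−2)/6)² = 7.111
te_Task 2 = (3 + 4·6 + 21)/6 = 48/6 = 8; σ²_Task 2 = ((21−3)/6)² = 9.000
te_Task 3 = (5 + 4·6 + 7)/6 = 36/6 = 6; σ²_Task 3 = ((7−5)/6)² = 0.111
te_Task 4 = (1 + 4·3 + 11)/6 = 24/6 = 4; σ²_Task 4 = ((11−1)/6)² = 2.778
te_Task 5 = (6 + 4·8 + 16)/6 = 54/6 = 9; σ²_Task 5 = ((16−6)/6)² = 2.778
te_Task 6 = (5 + 4·11 + 17)/6 = 66/6 = 11; σ²_Task 6 = ((17−5)/6)² = 4.000
te_Task 7 = (9 + 4·10 + 17)/6 = 66/6 = 11; σ²_Task 7 = ((17−9)/6)² = 1.778
te_Task 8 = (1 + 4·2 + 9)/6 = 18/6 = 3; σ²_Task 8 = ((9−1)/6)² = 1.778
te_Task 9 = (11 + 4·12 + 13)/6 = 72/6 = 12; σ²_Task 9 = ((13−11)/6)² = 0.111
te_Task 10 = (5 + 4·7 + 9)/6 = 42/6 = 7; σ²_Task 10 = ((9−5)/6)² = 0.444

Forward pass:
ES_Task 1 = 0; EF_Task 1 = 8
ES_Task 2 = 0; EF_Task 2 = 8
ES_Task 3 = 0; EF_Task 3 = 6
ES_Task 4 = max(EF_Task 2=8, EF_Task 3=6) = 8; EF_Task 4 = 8+4 = 12
ES_Task 5 = 12; EF_Task 5 = 12+9 = 21
ES_Task 6 = 8; EF_Task 6 = 8+11 = 19
ES_Task 7 = max(EF_Task 1=8, EF_Task 3=6) = 8; EF_Task 7 = 8+11 = 19
ES_Task 8 = max(EF_Task 1=8, EF_Task 3=6) = 8; EF_Task 8 = 8+3 = 11
ES_Task 9 = 21; EF_Task 9 = 21+12 = 33
ES_Task 10 = max(EF_Task 1=8, EF_Task 6=19, EF_Task 7=19, EF_Task 8=11, EF_Task 9=33) = 33; EF_Task 10 = 33+7 = 40
Expected project duration μ = 40 weeks. Critical path: Task 2 → Task 4 → Task 5 → Task 9 → Task 10.

Variance along critical path = 9.000 + 2.778 + 2.778 + 0.111 + 0.444 = 15.111; σ = 3.887 weeks.
D = μ + z·σ = 40 + 2.326·3.887 = 49.0 weeks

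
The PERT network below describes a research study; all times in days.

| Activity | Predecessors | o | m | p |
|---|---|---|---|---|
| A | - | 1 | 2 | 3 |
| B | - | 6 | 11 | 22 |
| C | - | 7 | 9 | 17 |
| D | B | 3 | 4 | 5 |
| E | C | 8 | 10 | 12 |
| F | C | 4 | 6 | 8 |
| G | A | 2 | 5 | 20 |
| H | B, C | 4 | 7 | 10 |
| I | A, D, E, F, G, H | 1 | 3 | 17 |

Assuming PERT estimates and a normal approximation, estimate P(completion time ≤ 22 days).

te_A = (1 + 4·2 + 3)/6 = 12/6 = 2; σ²_A = ((3−1)/6)² = 0.111
te_B = (6 + 4·11 + 22)/6 = 72/6 = 12; σ²_B = ((22−6)/6)² = 7.111
te_C = (7 + 4·9 + 17)/6 = 60/6 = 10; σ²_C = ((17−7)/6)² = 2.778
te_D = (3 + 4·4 + 5)/6 = 24/6 = 4; σ²_D = ((5−3)/6)² = 0.111
te_E = (8 + 4·10 + 12)/6 = 60/6 = 10; σ²_E = ((12−8)/6)² = 0.444
te_F = (4 + 4·6 + 8)/6 = 36/6 = 6; σ²_F = ((8−4)/6)² = 0.444
te_G = (2 + 4·5 + 20)/6 = 42/6 = 7; σ²_G = ((20−2)/6)² = 9.000
te_H = (4 + 4·7 + 10)/6 = 42/6 = 7; σ²_H = ((10−4)/6)² = 1.000
te_I = (1 + 4·3 + 17)/6 = 30/6 = 5; σ²_I = ((17−1)/6)² = 7.111

Forward pass:
ES_A = 0; EF_A = 2
ES_B = 0; EF_B = 12
ES_C = 0; EF_C = 10
ES_D = 12; EF_D = 12+4 = 16
ES_E = 10; EF_E = 10+10 = 20
ES_F = 10; EF_F = 10+6 = 16
ES_G = 2; EF_G = 2+7 = 9
ES_H = max(EF_B=12, EF_C=10) = 12; EF_H = 12+7 = 19
ES_I = max(EF_A=2, EF_D=16, EF_E=20, EF_F=16, EF_G=9, EF_H=19) = 20; EF_I = 20+5 = 25
Expected project duration μ = 25 days. Critical path: C → E → I.

Variance along critical path = 2.778 + 0.444 + 7.111 = 10.333; σ = √10.333 = 3.215 days.
Z = (22 − 25) / 3.215 = -0.933
P(T ≤ 22) = Φ(-0.933) ≈ 0.175

0.175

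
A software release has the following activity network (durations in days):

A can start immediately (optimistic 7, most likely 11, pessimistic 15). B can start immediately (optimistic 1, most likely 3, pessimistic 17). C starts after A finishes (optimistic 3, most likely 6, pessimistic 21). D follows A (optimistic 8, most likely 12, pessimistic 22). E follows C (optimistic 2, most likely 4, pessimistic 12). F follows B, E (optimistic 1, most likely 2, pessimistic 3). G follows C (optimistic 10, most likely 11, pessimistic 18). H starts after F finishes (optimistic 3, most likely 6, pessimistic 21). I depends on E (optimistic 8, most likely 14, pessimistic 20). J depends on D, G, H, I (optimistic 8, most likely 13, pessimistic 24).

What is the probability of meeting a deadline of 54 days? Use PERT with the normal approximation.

te_A = (7 + 4·11 + 15)/6 = 66/6 = 11; σ²_A = ((15−7)/6)² = 1.778
te_B = (1 + 4·3 + 17)/6 = 30/6 = 5; σ²_B = ((17−1)/6)² = 7.111
te_C = (3 + 4·6 + 21)/6 = 48/6 = 8; σ²_C = ((21−3)/6)² = 9.000
te_D = (8 + 4·12 + 22)/6 = 78/6 = 13; σ²_D = ((22−8)/6)² = 5.444
te_E = (2 + 4·4 + 12)/6 = 30/6 = 5; σ²_E = ((12−2)/6)² = 2.778
te_F = (1 + 4·2 + 3)/6 = 12/6 = 2; σ²_F = ((3−1)/6)² = 0.111
te_G = (10 + 4·11 + 18)/6 = 72/6 = 12; σ²_G = ((18−10)/6)² = 1.778
te_H = (3 + 4·6 + 21)/6 = 48/6 = 8; σ²_H = ((21−3)/6)² = 9.000
te_I = (8 + 4·14 + 20)/6 = 84/6 = 14; σ²_I = ((20−8)/6)² = 4.000
te_J = (8 + 4·13 + 24)/6 = 84/6 = 14; σ²_J = ((24−8)/6)² = 7.111

Forward pass:
ES_A = 0; EF_A = 11
ES_B = 0; EF_B = 5
ES_C = 11; EF_C = 11+8 = 19
ES_D = 11; EF_D = 11+13 = 24
ES_E = 19; EF_E = 19+5 = 24
ES_F = max(EF_B=5, EF_E=24) = 24; EF_F = 24+2 = 26
ES_G = 19; EF_G = 19+12 = 31
ES_H = 26; EF_H = 26+8 = 34
ES_I = 24; EF_I = 24+14 = 38
ES_J = max(EF_D=24, EF_G=31, EF_H=34, EF_I=38) = 38; EF_J = 38+14 = 52
Expected project duration μ = 52 days. Critical path: A → C → E → I → J.

Variance along critical path = 1.778 + 9.000 + 2.778 + 4.000 + 7.111 = 24.667; σ = √24.667 = 4.967 days.
Z = (54 − 52) / 4.967 = 0.403
P(T ≤ 54) = Φ(0.403) ≈ 0.656

0.656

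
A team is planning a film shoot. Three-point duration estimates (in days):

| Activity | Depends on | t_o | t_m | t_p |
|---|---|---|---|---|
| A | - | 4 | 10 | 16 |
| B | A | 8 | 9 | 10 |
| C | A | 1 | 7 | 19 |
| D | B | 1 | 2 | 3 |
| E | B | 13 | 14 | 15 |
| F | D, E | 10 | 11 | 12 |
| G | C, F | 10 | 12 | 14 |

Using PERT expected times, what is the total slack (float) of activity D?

te_A = (4 + 4·10 + 16)/6 = 60/6 = 10
te_B = (8 + 4·9 + 10)/6 = 54/6 = 9
te_C = (1 + 4·7 + 19)/6 = 48/6 = 8
te_D = (1 + 4·2 + 3)/6 = 12/6 = 2
te_E = (13 + 4·14 + 15)/6 = 84/6 = 14
te_F = (10 + 4·11 + 12)/6 = 66/6 = 11
te_G = (10 + 4·12 + 14)/6 = 72/6 = 12

Forward pass:
ES_A = 0; EF_A = 10
ES_B = 10; EF_B = 10+9 = 19
ES_C = 10; EF_C = 10+8 = 18
ES_D = 19; EF_D = 19+2 = 21
ES_E = 19; EF_E = 19+14 = 33
ES_F = max(EF_D=21, EF_E=33) = 33; EF_F = 33+11 = 44
ES_G = max(EF_C=18, EF_F=44) = 44; EF_G = 44+12 = 56
Expected project duration μ = 56 days. Critical path: A → B → E → F → G.

Backward pass:
LF_G = 56; LS_G = 56−12 = 44
LF_F = LS_G = 44; LS_F = 44−11 = 33
LF_E = LS_F = 33; LS_E = 33−14 = 19
LF_D = LS_F = 33; LS_D = 33−2 = 31
LF_C = LS_G = 44; LS_C = 44−8 = 36
LF_B = min(LS_D=31, LS_E=19) = 19; LS_B = 19−9 = 10
LF_A = min(LS_B=10, LS_C=36) = 10; LS_A = 10−10 = 0
Slack_D = LS_D − ES_D = 31 − 19 = 12

12 days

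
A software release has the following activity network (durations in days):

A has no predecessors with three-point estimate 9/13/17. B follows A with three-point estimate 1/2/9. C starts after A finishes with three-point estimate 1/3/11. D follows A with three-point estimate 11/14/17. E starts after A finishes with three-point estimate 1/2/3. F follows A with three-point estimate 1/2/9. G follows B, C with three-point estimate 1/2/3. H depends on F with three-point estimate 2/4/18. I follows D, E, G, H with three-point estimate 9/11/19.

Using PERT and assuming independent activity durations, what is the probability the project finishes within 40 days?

te_A = (9 + 4·13 + 17)/6 = 78/6 = 13; σ²_A = ((17−9)/6)² = 1.778
te_B = (1 + 4·2 + 9)/6 = 18/6 = 3; σ²_B = ((9−1)/6)² = 1.778
te_C = (1 + 4·3 + 11)/6 = 24/6 = 4; σ²_C = ((11−1)/6)² = 2.778
te_D = (11 + 4·14 + 17)/6 = 84/6 = 14; σ²_D = ((17−11)/6)² = 1.000
te_E = (1 + 4·2 + 3)/6 = 12/6 = 2; σ²_E = ((3−1)/6)² = 0.111
te_F = (1 + 4·2 + 9)/6 = 18/6 = 3; σ²_F = ((9−1)/6)² = 1.778
te_G = (1 + 4·2 + 3)/6 = 12/6 = 2; σ²_G = ((3−1)/6)² = 0.111
te_H = (2 + 4·4 + 18)/6 = 36/6 = 6; σ²_H = ((18−2)/6)² = 7.111
te_I = (9 + 4·11 + 19)/6 = 72/6 = 12; σ²_I = ((19−9)/6)² = 2.778

Forward pass:
ES_A = 0; EF_A = 13
ES_B = 13; EF_B = 13+3 = 16
ES_C = 13; EF_C = 13+4 = 17
ES_D = 13; EF_D = 13+14 = 27
ES_E = 13; EF_E = 13+2 = 15
ES_F = 13; EF_F = 13+3 = 16
ES_G = max(EF_B=16, EF_C=17) = 17; EF_G = 17+2 = 19
ES_H = 16; EF_H = 16+6 = 22
ES_I = max(EF_D=27, EF_E=15, EF_G=19, EF_H=22) = 27; EF_I = 27+12 = 39
Expected project duration μ = 39 days. Critical path: A → D → I.

Variance along critical path = 1.778 + 1.000 + 2.778 = 5.556; σ = √5.556 = 2.357 days.
Z = (40 − 39) / 2.357 = 0.424
P(T ≤ 40) = Φ(0.424) ≈ 0.664

0.664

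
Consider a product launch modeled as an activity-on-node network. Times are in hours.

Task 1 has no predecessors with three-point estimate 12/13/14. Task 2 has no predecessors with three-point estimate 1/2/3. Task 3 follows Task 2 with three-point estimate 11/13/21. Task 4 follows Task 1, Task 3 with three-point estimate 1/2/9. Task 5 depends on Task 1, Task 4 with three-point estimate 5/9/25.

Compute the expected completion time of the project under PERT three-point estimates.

te_Task 1 = (12 + 4·13 + 14)/6 = 78/6 = 13
te_Task 2 = (1 + 4·2 + 3)/6 = 12/6 = 2
te_Task 3 = (11 + 4·13 + 21)/6 = 84/6 = 14
te_Task 4 = (1 + 4·2 + 9)/6 = 18/6 = 3
te_Task 5 = (5 + 4·9 + 25)/6 = 66/6 = 11

Forward pass:
ES_Task 1 = 0; EF_Task 1 = 13
ES_Task 2 = 0; EF_Task 2 = 2
ES_Task 3 = 2; EF_Task 3 = 2+14 = 16
ES_Task 4 = max(EF_Task 1=13, EF_Task 3=16) = 16; EF_Task 4 = 16+3 = 19
ES_Task 5 = max(EF_Task 1=13, EF_Task 4=19) = 19; EF_Task 5 = 19+11 = 30
Expected project duration μ = 30 hours. Critical path: Task 2 → Task 3 → Task 4 → Task 5.

30 hours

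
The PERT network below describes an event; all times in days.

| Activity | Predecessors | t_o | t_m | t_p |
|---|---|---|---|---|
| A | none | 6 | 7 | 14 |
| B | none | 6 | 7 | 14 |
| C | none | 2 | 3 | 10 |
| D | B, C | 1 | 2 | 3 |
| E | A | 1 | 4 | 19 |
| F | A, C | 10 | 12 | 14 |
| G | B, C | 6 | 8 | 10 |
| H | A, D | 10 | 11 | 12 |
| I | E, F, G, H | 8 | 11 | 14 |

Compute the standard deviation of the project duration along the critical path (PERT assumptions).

te_A = (6 + 4·7 + 14)/6 = 48/6 = 8; σ²_A = ((14−6)/6)² = 1.778
te_B = (6 + 4·7 + 14)/6 = 48/6 = 8; σ²_B = ((14−6)/6)² = 1.778
te_C = (2 + 4·3 + 10)/6 = 24/6 = 4; σ²_C = ((10−2)/6)² = 1.778
te_D = (1 + 4·2 + 3)/6 = 12/6 = 2; σ²_D = ((3−1)/6)² = 0.111
te_E = (1 + 4·4 + 19)/6 = 36/6 = 6; σ²_E = ((19−1)/6)² = 9.000
te_F = (10 + 4·12 + 14)/6 = 72/6 = 12; σ²_F = ((14−10)/6)² = 0.444
te_G = (6 + 4·8 + 10)/6 = 48/6 = 8; σ²_G = ((10−6)/6)² = 0.444
te_H = (10 + 4·11 + 12)/6 = 66/6 = 11; σ²_H = ((12−10)/6)² = 0.111
te_I = (8 + 4·11 + 14)/6 = 66/6 = 11; σ²_I = ((14−8)/6)² = 1.000

Forward pass:
ES_A = 0; EF_A = 8
ES_B = 0; EF_B = 8
ES_C = 0; EF_C = 4
ES_D = max(EF_B=8, EF_C=4) = 8; EF_D = 8+2 = 10
ES_E = 8; EF_E = 8+6 = 14
ES_F = max(EF_A=8, EF_C=4) = 8; EF_F = 8+12 = 20
ES_G = max(EF_B=8, EF_C=4) = 8; EF_G = 8+8 = 16
ES_H = max(EF_A=8, EF_D=10) = 10; EF_H = 10+11 = 21
ES_I = max(EF_E=14, EF_F=20, EF_G=16, EF_H=21) = 21; EF_I = 21+11 = 32
Expected project duration μ = 32 days. Critical path: B → D → H → I.

Variance along critical path = 1.778 + 0.111 + 0.111 + 1.000 = 3.000
σ = √3.000 = 1.732 days

1.73 days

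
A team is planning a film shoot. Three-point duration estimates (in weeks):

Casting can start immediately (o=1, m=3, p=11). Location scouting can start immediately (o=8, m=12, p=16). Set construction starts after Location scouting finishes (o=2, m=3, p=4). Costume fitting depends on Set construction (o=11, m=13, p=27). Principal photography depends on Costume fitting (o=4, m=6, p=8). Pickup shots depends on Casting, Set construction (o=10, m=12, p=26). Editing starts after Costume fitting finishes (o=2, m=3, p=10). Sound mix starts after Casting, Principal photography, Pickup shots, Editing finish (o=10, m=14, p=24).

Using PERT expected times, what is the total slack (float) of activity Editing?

te_Casting = (1 + 4·3 + 11)/6 = 24/6 = 4
te_Location scouting = (8 + 4·12 + 16)/6 = 72/6 = 12
te_Set construction = (2 + 4·3 + 4)/6 = 18/6 = 3
te_Costume fitting = (11 + 4·13 + 27)/6 = 90/6 = 15
te_Principal photography = (4 + 4·6 + 8)/6 = 36/6 = 6
te_Pickup shots = (10 + 4·12 + 26)/6 = 84/6 = 14
te_Editing = (2 + 4·3 + 10)/6 = 24/6 = 4
te_Sound mix = (10 + 4·14 + 24)/6 = 90/6 = 15

Forward pass:
ES_Casting = 0; EF_Casting = 4
ES_Location scouting = 0; EF_Location scouting = 12
ES_Set construction = 12; EF_Set construction = 12+3 = 15
ES_Costume fitting = 15; EF_Costume fitting = 15+15 = 30
ES_Principal photography = 30; EF_Principal photography = 30+6 = 36
ES_Pickup shots = max(EF_Casting=4, EF_Set construction=15) = 15; EF_Pickup shots = 15+14 = 29
ES_Editing = 30; EF_Editing = 30+4 = 34
ES_Sound mix = max(EF_Casting=4, EF_Principal photography=36, EF_Pickup shots=29, EF_Editing=34) = 36; EF_Sound mix = 36+15 = 51
Expected project duration μ = 51 weeks. Critical path: Location scouting → Set construction → Costume fitting → Principal photography → Sound mix.

Backward pass:
LF_Sound mix = 51; LS_Sound mix = 51−15 = 36
LF_Editing = LS_Sound mix = 36; LS_Editing = 36−4 = 32
LF_Pickup shots = LS_Sound mix = 36; LS_Pickup shots = 36−14 = 22
LF_Principal photography = LS_Sound mix = 36; LS_Principal photography = 36−6 = 30
LF_Costume fitting = min(LS_Principal photography=30, LS_Editing=32) = 30; LS_Costume fitting = 30−15 = 15
LF_Set construction = min(LS_Costume fitting=15, LS_Pickup shots=22) = 15; LS_Set construction = 15−3 = 12
LF_Location scouting = LS_Set construction = 12; LS_Location scouting = 12−12 = 0
LF_Casting = min(LS_Pickup shots=22, LS_Sound mix=36) = 22; LS_Casting = 22−4 = 18
Slack_Editing = LS_Editing − ES_Editing = 32 − 30 = 2

2 weeks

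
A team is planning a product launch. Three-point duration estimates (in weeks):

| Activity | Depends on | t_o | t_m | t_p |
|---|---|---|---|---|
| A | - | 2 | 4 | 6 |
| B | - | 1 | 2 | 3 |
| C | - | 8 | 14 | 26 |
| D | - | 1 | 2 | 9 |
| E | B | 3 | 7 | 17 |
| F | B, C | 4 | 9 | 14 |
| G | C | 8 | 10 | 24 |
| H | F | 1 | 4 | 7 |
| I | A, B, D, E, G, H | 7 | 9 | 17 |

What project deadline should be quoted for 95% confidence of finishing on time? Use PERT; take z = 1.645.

44.5 weeks

te_A = (2 + 4·4 + 6)/6 = 24/6 = 4; σ²_A = ((6−2)/6)² = 0.444
te_B = (1 + 4·2 + 3)/6 = 12/6 = 2; σ²_B = ((3−1)/6)² = 0.111
te_C = (8 + 4·14 + 26)/6 = 90/6 = 15; σ²_C = ((26−8)/6)² = 9.000
te_D = (1 + 4·2 + 9)/6 = 18/6 = 3; σ²_D = ((9−1)/6)² = 1.778
te_E = (3 + 4·7 + 17)/6 = 48/6 = 8; σ²_E = ((17−3)/6)² = 5.444
te_F = (4 + 4·9 + 14)/6 = 54/6 = 9; σ²_F = ((14−4)/6)² = 2.778
te_G = (8 + 4·10 + 24)/6 = 72/6 = 12; σ²_G = ((24−8)/6)² = 7.111
te_H = (1 + 4·4 + 7)/6 = 24/6 = 4; σ²_H = ((7−1)/6)² = 1.000
te_I = (7 + 4·9 + 17)/6 = 60/6 = 10; σ²_I = ((17−7)/6)² = 2.778

Forward pass:
ES_A = 0; EF_A = 4
ES_B = 0; EF_B = 2
ES_C = 0; EF_C = 15
ES_D = 0; EF_D = 3
ES_E = 2; EF_E = 2+8 = 10
ES_F = max(EF_B=2, EF_C=15) = 15; EF_F = 15+9 = 24
ES_G = 15; EF_G = 15+12 = 27
ES_H = 24; EF_H = 24+4 = 28
ES_I = max(EF_A=4, EF_B=2, EF_D=3, EF_E=10, EF_G=27, EF_H=28) = 28; EF_I = 28+10 = 38
Expected project duration μ = 38 weeks. Critical path: C → F → H → I.

Variance along critical path = 9.000 + 2.778 + 1.000 + 2.778 = 15.556; σ = 3.944 weeks.
D = μ + z·σ = 38 + 1.645·3.944 = 44.5 weeks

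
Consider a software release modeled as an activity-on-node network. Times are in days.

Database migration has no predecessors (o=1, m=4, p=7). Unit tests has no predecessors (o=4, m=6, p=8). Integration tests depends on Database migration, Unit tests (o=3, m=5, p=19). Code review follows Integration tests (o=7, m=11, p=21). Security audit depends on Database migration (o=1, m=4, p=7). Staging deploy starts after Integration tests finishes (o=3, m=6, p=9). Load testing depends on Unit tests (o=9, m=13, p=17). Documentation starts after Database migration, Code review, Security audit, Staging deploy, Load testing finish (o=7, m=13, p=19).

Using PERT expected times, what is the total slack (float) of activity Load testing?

te_Database migration = (1 + 4·4 + 7)/6 = 24/6 = 4
te_Unit tests = (4 + 4·6 + 8)/6 = 36/6 = 6
te_Integration tests = (3 + 4·5 + 19)/6 = 42/6 = 7
te_Code review = (7 + 4·11 + 21)/6 = 72/6 = 12
te_Security audit = (1 + 4·4 + 7)/6 = 24/6 = 4
te_Staging deploy = (3 + 4·6 + 9)/6 = 36/6 = 6
te_Load testing = (9 + 4·13 + 17)/6 = 78/6 = 13
te_Documentation = (7 + 4·13 + 19)/6 = 78/6 = 13

Forward pass:
ES_Database migration = 0; EF_Database migration = 4
ES_Unit tests = 0; EF_Unit tests = 6
ES_Integration tests = max(EF_Database migration=4, EF_Unit tests=6) = 6; EF_Integration tests = 6+7 = 13
ES_Code review = 13; EF_Code review = 13+12 = 25
ES_Security audit = 4; EF_Security audit = 4+4 = 8
ES_Staging deploy = 13; EF_Staging deploy = 13+6 = 19
ES_Load testing = 6; EF_Load testing = 6+13 = 19
ES_Documentation = max(EF_Database migration=4, EF_Code review=25, EF_Security audit=8, EF_Staging deploy=19, EF_Load testing=19) = 25; EF_Documentation = 25+13 = 38
Expected project duration μ = 38 days. Critical path: Unit tests → Integration tests → Code review → Documentation.

Backward pass:
LF_Documentation = 38; LS_Documentation = 38−13 = 25
LF_Load testing = LS_Documentation = 25; LS_Load testing = 25−13 = 12
LF_Staging deploy = LS_Documentation = 25; LS_Staging deploy = 25−6 = 19
LF_Security audit = LS_Documentation = 25; LS_Security audit = 25−4 = 21
LF_Code review = LS_Documentation = 25; LS_Code review = 25−12 = 13
LF_Integration tests = min(LS_Code review=13, LS_Staging deploy=19) = 13; LS_Integration tests = 13−7 = 6
LF_Unit tests = min(LS_Integration tests=6, LS_Load testing=12) = 6; LS_Unit tests = 6−6 = 0
LF_Database migration = min(LS_Integration tests=6, LS_Security audit=21, LS_Documentation=25) = 6; LS_Database migration = 6−4 = 2
Slack_Load testing = LS_Load testing − ES_Load testing = 12 − 6 = 6

6 days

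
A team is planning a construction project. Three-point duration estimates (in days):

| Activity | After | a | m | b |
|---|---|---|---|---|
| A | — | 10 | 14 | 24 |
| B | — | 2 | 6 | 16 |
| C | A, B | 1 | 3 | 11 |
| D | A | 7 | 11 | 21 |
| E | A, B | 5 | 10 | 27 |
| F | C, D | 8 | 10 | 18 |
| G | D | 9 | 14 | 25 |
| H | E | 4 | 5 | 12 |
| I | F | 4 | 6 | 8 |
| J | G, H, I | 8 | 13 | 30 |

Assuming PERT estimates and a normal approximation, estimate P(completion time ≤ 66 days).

0.909

te_A = (10 + 4·14 + 24)/6 = 90/6 = 15; σ²_A = ((24−10)/6)² = 5.444
te_B = (2 + 4·6 + 16)/6 = 42/6 = 7; σ²_B = ((16−2)/6)² = 5.444
te_C = (1 + 4·3 + 11)/6 = 24/6 = 4; σ²_C = ((11−1)/6)² = 2.778
te_D = (7 + 4·11 + 21)/6 = 72/6 = 12; σ²_D = ((21−7)/6)² = 5.444
te_E = (5 + 4·10 + 27)/6 = 72/6 = 12; σ²_E = ((27−5)/6)² = 13.444
te_F = (8 + 4·10 + 18)/6 = 66/6 = 11; σ²_F = ((18−8)/6)² = 2.778
te_G = (9 + 4·14 + 25)/6 = 90/6 = 15; σ²_G = ((25−9)/6)² = 7.111
te_H = (4 + 4·5 + 12)/6 = 36/6 = 6; σ²_H = ((12−4)/6)² = 1.778
te_I = (4 + 4·6 + 8)/6 = 36/6 = 6; σ²_I = ((8−4)/6)² = 0.444
te_J = (8 + 4·13 + 30)/6 = 90/6 = 15; σ²_J = ((30−8)/6)² = 13.444

Forward pass:
ES_A = 0; EF_A = 15
ES_B = 0; EF_B = 7
ES_C = max(EF_A=15, EF_B=7) = 15; EF_C = 15+4 = 19
ES_D = 15; EF_D = 15+12 = 27
ES_E = max(EF_A=15, EF_B=7) = 15; EF_E = 15+12 = 27
ES_F = max(EF_C=19, EF_D=27) = 27; EF_F = 27+11 = 38
ES_G = 27; EF_G = 27+15 = 42
ES_H = 27; EF_H = 27+6 = 33
ES_I = 38; EF_I = 38+6 = 44
ES_J = max(EF_G=42, EF_H=33, EF_I=44) = 44; EF_J = 44+15 = 59
Expected project duration μ = 59 days. Critical path: A → D → F → I → J.

Variance along critical path = 5.444 + 5.444 + 2.778 + 0.444 + 13.444 = 27.556; σ = √27.556 = 5.249 days.
Z = (66 − 59) / 5.249 = 1.334
P(T ≤ 66) = Φ(1.334) ≈ 0.909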